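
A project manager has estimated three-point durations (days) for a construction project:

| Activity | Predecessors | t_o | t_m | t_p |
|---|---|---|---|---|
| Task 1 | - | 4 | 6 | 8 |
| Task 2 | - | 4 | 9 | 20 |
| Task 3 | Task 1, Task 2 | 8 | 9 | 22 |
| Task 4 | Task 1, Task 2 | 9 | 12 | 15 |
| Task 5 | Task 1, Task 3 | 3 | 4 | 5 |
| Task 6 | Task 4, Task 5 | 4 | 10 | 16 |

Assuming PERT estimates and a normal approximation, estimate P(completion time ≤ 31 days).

0.164

te_Task 1 = (4 + 4·6 + 8)/6 = 36/6 = 6; σ²_Task 1 = ((8−4)/6)² = 0.444
te_Task 2 = (4 + 4·9 + 20)/6 = 60/6 = 10; σ²_Task 2 = ((20−4)/6)² = 7.111
te_Task 3 = (8 + 4·9 + 22)/6 = 66/6 = 11; σ²_Task 3 = ((22−8)/6)² = 5.444
te_Task 4 = (9 + 4·12 + 15)/6 = 72/6 = 12; σ²_Task 4 = ((15−9)/6)² = 1.000
te_Task 5 = (3 + 4·4 + 5)/6 = 24/6 = 4; σ²_Task 5 = ((5−3)/6)² = 0.111
te_Task 6 = (4 + 4·10 + 16)/6 = 60/6 = 10; σ²_Task 6 = ((16−4)/6)² = 4.000

Forward pass:
ES_Task 1 = 0; EF_Task 1 = 6
ES_Task 2 = 0; EF_Task 2 = 10
ES_Task 3 = max(EF_Task 1=6, EF_Task 2=10) = 10; EF_Task 3 = 10+11 = 21
ES_Task 4 = max(EF_Task 1=6, EF_Task 2=10) = 10; EF_Task 4 = 10+12 = 22
ES_Task 5 = max(EF_Task 1=6, EF_Task 3=21) = 21; EF_Task 5 = 21+4 = 25
ES_Task 6 = max(EF_Task 4=22, EF_Task 5=25) = 25; EF_Task 6 = 25+10 = 35
Expected project duration μ = 35 days. Critical path: Task 2 → Task 3 → Task 5 → Task 6.

Variance along critical path = 7.111 + 5.444 + 0.111 + 4.000 = 16.667; σ = √16.667 = 4.082 days.
Z = (31 − 35) / 4.082 = -0.980
P(T ≤ 31) = Φ(-0.980) ≈ 0.164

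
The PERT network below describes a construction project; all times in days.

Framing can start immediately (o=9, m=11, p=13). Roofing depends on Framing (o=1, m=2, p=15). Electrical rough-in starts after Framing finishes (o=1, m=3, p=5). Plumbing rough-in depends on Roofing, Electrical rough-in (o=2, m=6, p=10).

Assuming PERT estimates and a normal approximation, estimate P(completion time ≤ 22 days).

te_Framing = (9 + 4·11 + 13)/6 = 66/6 = 11; σ²_Framing = ((13−9)/6)² = 0.444
te_Roofing = (1 + 4·2 + 15)/6 = 24/6 = 4; σ²_Roofing = ((15−1)/6)² = 5.444
te_Electrical rough-in = (1 + 4·3 + 5)/6 = 18/6 = 3; σ²_Electrical rough-in = ((5−1)/6)² = 0.444
te_Plumbing rough-in = (2 + 4·6 + 10)/6 = 36/6 = 6; σ²_Plumbing rough-in = ((10−2)/6)² = 1.778

Forward pass:
ES_Framing = 0; EF_Framing = 11
ES_Roofing = 11; EF_Roofing = 11+4 = 15
ES_Electrical rough-in = 11; EF_Electrical rough-in = 11+3 = 14
ES_Plumbing rough-in = max(EF_Roofing=15, EF_Electrical rough-in=14) = 15; EF_Plumbing rough-in = 15+6 = 21
Expected project duration μ = 21 days. Critical path: Framing → Roofing → Plumbing rough-in.

Variance along critical path = 0.444 + 5.444 + 1.778 = 7.667; σ = √7.667 = 2.769 days.
Z = (22 − 21) / 2.769 = 0.361
P(T ≤ 22) = Φ(0.361) ≈ 0.641

0.641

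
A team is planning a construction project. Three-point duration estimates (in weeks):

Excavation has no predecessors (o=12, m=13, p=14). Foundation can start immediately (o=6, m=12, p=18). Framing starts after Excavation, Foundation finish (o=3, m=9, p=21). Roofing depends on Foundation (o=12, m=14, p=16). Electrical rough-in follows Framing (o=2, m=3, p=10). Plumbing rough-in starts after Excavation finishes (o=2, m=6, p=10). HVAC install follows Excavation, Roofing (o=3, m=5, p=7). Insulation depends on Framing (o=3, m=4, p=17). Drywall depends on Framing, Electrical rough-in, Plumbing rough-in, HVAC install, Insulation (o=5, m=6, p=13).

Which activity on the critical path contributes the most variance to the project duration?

Foundation

te_Excavation = (12 + 4·13 + 14)/6 = 78/6 = 13; σ²_Excavation = ((14−12)/6)² = 0.111
te_Foundation = (6 + 4·12 + 18)/6 = 72/6 = 12; σ²_Foundation = ((18−6)/6)² = 4.000
te_Framing = (3 + 4·9 + 21)/6 = 60/6 = 10; σ²_Framing = ((21−3)/6)² = 9.000
te_Roofing = (12 + 4·14 + 16)/6 = 84/6 = 14; σ²_Roofing = ((16−12)/6)² = 0.444
te_Electrical rough-in = (2 + 4·3 + 10)/6 = 24/6 = 4; σ²_Electrical rough-in = ((10−2)/6)² = 1.778
te_Plumbing rough-in = (2 + 4·6 + 10)/6 = 36/6 = 6; σ²_Plumbing rough-in = ((10−2)/6)² = 1.778
te_HVAC install = (3 + 4·5 + 7)/6 = 30/6 = 5; σ²_HVAC install = ((7−3)/6)² = 0.444
te_Insulation = (3 + 4·4 + 17)/6 = 36/6 = 6; σ²_Insulation = ((17−3)/6)² = 5.444
te_Drywall = (5 + 4·6 + 13)/6 = 42/6 = 7; σ²_Drywall = ((13−5)/6)² = 1.778

Forward pass:
ES_Excavation = 0; EF_Excavation = 13
ES_Foundation = 0; EF_Foundation = 12
ES_Framing = max(EF_Excavation=13, EF_Foundation=12) = 13; EF_Framing = 13+10 = 23
ES_Roofing = 12; EF_Roofing = 12+14 = 26
ES_Electrical rough-in = 23; EF_Electrical rough-in = 23+4 = 27
ES_Plumbing rough-in = 13; EF_Plumbing rough-in = 13+6 = 19
ES_HVAC install = max(EF_Excavation=13, EF_Roofing=26) = 26; EF_HVAC install = 26+5 = 31
ES_Insulation = 23; EF_Insulation = 23+6 = 29
ES_Drywall = max(EF_Framing=23, EF_Electrical rough-in=27, EF_Plumbing rough-in=19, EF_HVAC install=31, EF_Insulation=29) = 31; EF_Drywall = 31+7 = 38
Expected project duration μ = 38 weeks. Critical path: Foundation → Roofing → HVAC install → Drywall.

Variances on critical path: σ²_Foundation=4.000, σ²_Roofing=0.444, σ²_HVAC install=0.444, σ²_Drywall=1.778.
Largest is σ²_Foundation = 4.000.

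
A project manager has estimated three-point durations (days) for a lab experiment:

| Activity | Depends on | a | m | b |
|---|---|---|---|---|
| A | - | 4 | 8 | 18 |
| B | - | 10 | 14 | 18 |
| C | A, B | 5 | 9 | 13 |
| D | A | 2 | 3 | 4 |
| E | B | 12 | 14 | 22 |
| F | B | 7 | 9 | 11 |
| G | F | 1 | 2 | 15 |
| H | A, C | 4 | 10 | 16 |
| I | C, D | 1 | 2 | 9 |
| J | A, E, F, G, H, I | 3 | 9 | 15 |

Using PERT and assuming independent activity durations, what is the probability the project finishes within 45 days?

te_A = (4 + 4·8 + 18)/6 = 54/6 = 9; σ²_A = ((18−4)/6)² = 5.444
te_B = (10 + 4·14 + 18)/6 = 84/6 = 14; σ²_B = ((18−10)/6)² = 1.778
te_C = (5 + 4·9 + 13)/6 = 54/6 = 9; σ²_C = ((13−5)/6)² = 1.778
te_D = (2 + 4·3 + 4)/6 = 18/6 = 3; σ²_D = ((4−2)/6)² = 0.111
te_E = (12 + 4·14 + 22)/6 = 90/6 = 15; σ²_E = ((22−12)/6)² = 2.778
te_F = (7 + 4·9 + 11)/6 = 54/6 = 9; σ²_F = ((11−7)/6)² = 0.444
te_G = (1 + 4·2 + 15)/6 = 24/6 = 4; σ²_G = ((15−1)/6)² = 5.444
te_H = (4 + 4·10 + 16)/6 = 60/6 = 10; σ²_H = ((16−4)/6)² = 4.000
te_I = (1 + 4·2 + 9)/6 = 18/6 = 3; σ²_I = ((9−1)/6)² = 1.778
te_J = (3 + 4·9 + 15)/6 = 54/6 = 9; σ²_J = ((15−3)/6)² = 4.000

Forward pass:
ES_A = 0; EF_A = 9
ES_B = 0; EF_B = 14
ES_C = max(EF_A=9, EF_B=14) = 14; EF_C = 14+9 = 23
ES_D = 9; EF_D = 9+3 = 12
ES_E = 14; EF_E = 14+15 = 29
ES_F = 14; EF_F = 14+9 = 23
ES_G = 23; EF_G = 23+4 = 27
ES_H = max(EF_A=9, EF_C=23) = 23; EF_H = 23+10 = 33
ES_I = max(EF_C=23, EF_D=12) = 23; EF_I = 23+3 = 26
ES_J = max(EF_A=9, EF_E=29, EF_F=23, EF_G=27, EF_H=33, EF_I=26) = 33; EF_J = 33+9 = 42
Expected project duration μ = 42 days. Critical path: B → C → H → J.

Variance along critical path = 1.778 + 1.778 + 4.000 + 4.000 = 11.556; σ = √11.556 = 3.399 days.
Z = (45 − 42) / 3.399 = 0.883
P(T ≤ 45) = Φ(0.883) ≈ 0.811

0.811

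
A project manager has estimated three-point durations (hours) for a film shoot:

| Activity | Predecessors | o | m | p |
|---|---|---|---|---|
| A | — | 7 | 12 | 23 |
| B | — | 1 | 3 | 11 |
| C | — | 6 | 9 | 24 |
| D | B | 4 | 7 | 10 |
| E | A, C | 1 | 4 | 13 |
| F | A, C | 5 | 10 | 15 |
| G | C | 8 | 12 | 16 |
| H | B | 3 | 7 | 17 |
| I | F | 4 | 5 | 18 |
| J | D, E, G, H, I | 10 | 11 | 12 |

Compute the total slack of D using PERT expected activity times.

te_A = (7 + 4·12 + 23)/6 = 78/6 = 13
te_B = (1 + 4·3 + 11)/6 = 24/6 = 4
te_C = (6 + 4·9 + 24)/6 = 66/6 = 11
te_D = (4 + 4·7 + 10)/6 = 42/6 = 7
te_E = (1 + 4·4 + 13)/6 = 30/6 = 5
te_F = (5 + 4·10 + 15)/6 = 60/6 = 10
te_G = (8 + 4·12 + 16)/6 = 72/6 = 12
te_H = (3 + 4·7 + 17)/6 = 48/6 = 8
te_I = (4 + 4·5 + 18)/6 = 42/6 = 7
te_J = (10 + 4·11 + 12)/6 = 66/6 = 11

Forward pass:
ES_A = 0; EF_A = 13
ES_B = 0; EF_B = 4
ES_C = 0; EF_C = 11
ES_D = 4; EF_D = 4+7 = 11
ES_E = max(EF_A=13, EF_C=11) = 13; EF_E = 13+5 = 18
ES_F = max(EF_A=13, EF_C=11) = 13; EF_F = 13+10 = 23
ES_G = 11; EF_G = 11+12 = 23
ES_H = 4; EF_H = 4+8 = 12
ES_I = 23; EF_I = 23+7 = 30
ES_J = max(EF_D=11, EF_E=18, EF_G=23, EF_H=12, EF_I=30) = 30; EF_J = 30+11 = 41
Expected project duration μ = 41 hours. Critical path: A → F → I → J.

Backward pass:
LF_J = 41; LS_J = 41−11 = 30
LF_I = LS_J = 30; LS_I = 30−7 = 23
LF_H = LS_J = 30; LS_H = 30−8 = 22
LF_G = LS_J = 30; LS_G = 30−12 = 18
LF_F = LS_I = 23; LS_F = 23−10 = 13
LF_E = LS_J = 30; LS_E = 30−5 = 25
LF_D = LS_J = 30; LS_D = 30−7 = 23
LF_C = min(LS_E=25, LS_F=13, LS_G=18) = 13; LS_C = 13−11 = 2
LF_B = min(LS_D=23, LS_H=22) = 22; LS_B = 22−4 = 18
LF_A = min(LS_E=25, LS_F=13) = 13; LS_A = 13−13 = 0
Slack_D = LS_D − ES_D = 23 − 4 = 19

19 hours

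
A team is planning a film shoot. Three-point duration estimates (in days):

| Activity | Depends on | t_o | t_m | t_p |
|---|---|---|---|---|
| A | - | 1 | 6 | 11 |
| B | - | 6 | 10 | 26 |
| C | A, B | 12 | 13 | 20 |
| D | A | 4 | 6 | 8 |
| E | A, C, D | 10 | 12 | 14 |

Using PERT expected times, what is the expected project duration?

38 days

te_A = (1 + 4·6 + 11)/6 = 36/6 = 6
te_B = (6 + 4·10 + 26)/6 = 72/6 = 12
te_C = (12 + 4·13 + 20)/6 = 84/6 = 14
te_D = (4 + 4·6 + 8)/6 = 36/6 = 6
te_E = (10 + 4·12 + 14)/6 = 72/6 = 12

Forward pass:
ES_A = 0; EF_A = 6
ES_B = 0; EF_B = 12
ES_C = max(EF_A=6, EF_B=12) = 12; EF_C = 12+14 = 26
ES_D = 6; EF_D = 6+6 = 12
ES_E = max(EF_A=6, EF_C=26, EF_D=12) = 26; EF_E = 26+12 = 38
Expected project duration μ = 38 days. Critical path: B → C → E.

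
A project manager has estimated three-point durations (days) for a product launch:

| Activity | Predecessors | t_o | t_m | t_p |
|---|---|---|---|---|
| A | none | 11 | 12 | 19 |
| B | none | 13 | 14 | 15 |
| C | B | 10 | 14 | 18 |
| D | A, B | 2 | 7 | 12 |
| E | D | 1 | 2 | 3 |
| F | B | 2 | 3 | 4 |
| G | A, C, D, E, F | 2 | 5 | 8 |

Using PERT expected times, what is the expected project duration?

33 days

te_A = (11 + 4·12 + 19)/6 = 78/6 = 13
te_B = (13 + 4·14 + 15)/6 = 84/6 = 14
te_C = (10 + 4·14 + 18)/6 = 84/6 = 14
te_D = (2 + 4·7 + 12)/6 = 42/6 = 7
te_E = (1 + 4·2 + 3)/6 = 12/6 = 2
te_F = (2 + 4·3 + 4)/6 = 18/6 = 3
te_G = (2 + 4·5 + 8)/6 = 30/6 = 5

Forward pass:
ES_A = 0; EF_A = 13
ES_B = 0; EF_B = 14
ES_C = 14; EF_C = 14+14 = 28
ES_D = max(EF_A=13, EF_B=14) = 14; EF_D = 14+7 = 21
ES_E = 21; EF_E = 21+2 = 23
ES_F = 14; EF_F = 14+3 = 17
ES_G = max(EF_A=13, EF_C=28, EF_D=21, EF_E=23, EF_F=17) = 28; EF_G = 28+5 = 33
Expected project duration μ = 33 days. Critical path: B → C → G.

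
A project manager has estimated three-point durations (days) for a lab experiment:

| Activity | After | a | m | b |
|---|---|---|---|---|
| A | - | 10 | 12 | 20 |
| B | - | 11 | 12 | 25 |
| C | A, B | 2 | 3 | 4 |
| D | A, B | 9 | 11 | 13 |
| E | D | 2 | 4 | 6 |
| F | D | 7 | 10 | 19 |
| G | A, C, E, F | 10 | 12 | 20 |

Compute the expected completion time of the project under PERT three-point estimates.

49 days

te_A = (10 + 4·12 + 20)/6 = 78/6 = 13
te_B = (11 + 4·12 + 25)/6 = 84/6 = 14
te_C = (2 + 4·3 + 4)/6 = 18/6 = 3
te_D = (9 + 4·11 + 13)/6 = 66/6 = 11
te_E = (2 + 4·4 + 6)/6 = 24/6 = 4
te_F = (7 + 4·10 + 19)/6 = 66/6 = 11
te_G = (10 + 4·12 + 20)/6 = 78/6 = 13

Forward pass:
ES_A = 0; EF_A = 13
ES_B = 0; EF_B = 14
ES_C = max(EF_A=13, EF_B=14) = 14; EF_C = 14+3 = 17
ES_D = max(EF_A=13, EF_B=14) = 14; EF_D = 14+11 = 25
ES_E = 25; EF_E = 25+4 = 29
ES_F = 25; EF_F = 25+11 = 36
ES_G = max(EF_A=13, EF_C=17, EF_E=29, EF_F=36) = 36; EF_G = 36+13 = 49
Expected project duration μ = 49 days. Critical path: B → D → F → G.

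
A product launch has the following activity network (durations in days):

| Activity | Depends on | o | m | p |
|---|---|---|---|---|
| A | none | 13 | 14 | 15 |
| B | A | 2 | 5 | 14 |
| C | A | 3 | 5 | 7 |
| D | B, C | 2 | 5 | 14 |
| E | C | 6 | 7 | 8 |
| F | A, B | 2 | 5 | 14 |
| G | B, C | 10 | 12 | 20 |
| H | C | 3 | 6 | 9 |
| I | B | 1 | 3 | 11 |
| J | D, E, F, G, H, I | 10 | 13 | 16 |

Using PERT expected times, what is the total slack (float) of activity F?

te_A = (13 + 4·14 + 15)/6 = 84/6 = 14
te_B = (2 + 4·5 + 14)/6 = 36/6 = 6
te_C = (3 + 4·5 + 7)/6 = 30/6 = 5
te_D = (2 + 4·5 + 14)/6 = 36/6 = 6
te_E = (6 + 4·7 + 8)/6 = 42/6 = 7
te_F = (2 + 4·5 + 14)/6 = 36/6 = 6
te_G = (10 + 4·12 + 20)/6 = 78/6 = 13
te_H = (3 + 4·6 + 9)/6 = 36/6 = 6
te_I = (1 + 4·3 + 11)/6 = 24/6 = 4
te_J = (10 + 4·13 + 16)/6 = 78/6 = 13

Forward pass:
ES_A = 0; EF_A = 14
ES_B = 14; EF_B = 14+6 = 20
ES_C = 14; EF_C = 14+5 = 19
ES_D = max(EF_B=20, EF_C=19) = 20; EF_D = 20+6 = 26
ES_E = 19; EF_E = 19+7 = 26
ES_F = max(EF_A=14, EF_B=20) = 20; EF_F = 20+6 = 26
ES_G = max(EF_B=20, EF_C=19) = 20; EF_G = 20+13 = 33
ES_H = 19; EF_H = 19+6 = 25
ES_I = 20; EF_I = 20+4 = 24
ES_J = max(EF_D=26, EF_E=26, EF_F=26, EF_G=33, EF_H=25, EF_I=24) = 33; EF_J = 33+13 = 46
Expected project duration μ = 46 days. Critical path: A → B → G → J.

Backward pass:
LF_J = 46; LS_J = 46−13 = 33
LF_I = LS_J = 33; LS_I = 33−4 = 29
LF_H = LS_J = 33; LS_H = 33−6 = 27
LF_G = LS_J = 33; LS_G = 33−13 = 20
LF_F = LS_J = 33; LS_F = 33−6 = 27
LF_E = LS_J = 33; LS_E = 33−7 = 26
LF_D = LS_J = 33; LS_D = 33−6 = 27
LF_C = min(LS_D=27, LS_E=26, LS_G=20, LS_H=27) = 20; LS_C = 20−5 = 15
LF_B = min(LS_D=27, LS_F=27, LS_G=20, LS_I=29) = 20; LS_B = 20−6 = 14
LF_A = min(LS_B=14, LS_C=15, LS_F=27) = 14; LS_A = 14−14 = 0
Slack_F = LS_F − ES_F = 27 − 20 = 7

7 days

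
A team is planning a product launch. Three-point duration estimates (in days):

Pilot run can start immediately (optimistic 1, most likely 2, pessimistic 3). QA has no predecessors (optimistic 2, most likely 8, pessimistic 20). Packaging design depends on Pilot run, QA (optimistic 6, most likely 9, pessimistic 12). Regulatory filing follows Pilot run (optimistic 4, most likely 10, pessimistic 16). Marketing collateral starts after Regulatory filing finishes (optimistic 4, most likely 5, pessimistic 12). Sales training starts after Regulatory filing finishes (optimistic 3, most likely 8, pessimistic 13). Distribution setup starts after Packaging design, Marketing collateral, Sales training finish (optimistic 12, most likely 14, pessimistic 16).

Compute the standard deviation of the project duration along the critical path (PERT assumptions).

te_Pilot run = (1 + 4·2 + 3)/6 = 12/6 = 2; σ²_Pilot run = ((3−1)/6)² = 0.111
te_QA = (2 + 4·8 + 20)/6 = 54/6 = 9; σ²_QA = ((20−2)/6)² = 9.000
te_Packaging design = (6 + 4·9 + 12)/6 = 54/6 = 9; σ²_Packaging design = ((12−6)/6)² = 1.000
te_Regulatory filing = (4 + 4·10 + 16)/6 = 60/6 = 10; σ²_Regulatory filing = ((16−4)/6)² = 4.000
te_Marketing collateral = (4 + 4·5 + 12)/6 = 36/6 = 6; σ²_Marketing collateral = ((12−4)/6)² = 1.778
te_Sales training = (3 + 4·8 + 13)/6 = 48/6 = 8; σ²_Sales training = ((13−3)/6)² = 2.778
te_Distribution setup = (12 + 4·14 + 16)/6 = 84/6 = 14; σ²_Distribution setup = ((16−12)/6)² = 0.444

Forward pass:
ES_Pilot run = 0; EF_Pilot run = 2
ES_QA = 0; EF_QA = 9
ES_Packaging design = max(EF_Pilot run=2, EF_QA=9) = 9; EF_Packaging design = 9+9 = 18
ES_Regulatory filing = 2; EF_Regulatory filing = 2+10 = 12
ES_Marketing collateral = 12; EF_Marketing collateral = 12+6 = 18
ES_Sales training = 12; EF_Sales training = 12+8 = 20
ES_Distribution setup = max(EF_Packaging design=18, EF_Marketing collateral=18, EF_Sales training=20) = 20; EF_Distribution setup = 20+14 = 34
Expected project duration μ = 34 days. Critical path: Pilot run → Regulatory filing → Sales training → Distribution setup.

Variance along critical path = 0.111 + 4.000 + 2.778 + 0.444 = 7.333
σ = √7.333 = 2.708 days

2.71 days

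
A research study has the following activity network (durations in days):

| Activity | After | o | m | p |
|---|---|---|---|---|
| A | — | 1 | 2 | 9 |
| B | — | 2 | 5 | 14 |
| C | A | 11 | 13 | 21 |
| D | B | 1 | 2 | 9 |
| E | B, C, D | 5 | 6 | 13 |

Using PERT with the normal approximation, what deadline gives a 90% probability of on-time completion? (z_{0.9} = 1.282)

27.2 days

te_A = (1 + 4·2 + 9)/6 = 18/6 = 3; σ²_A = ((9−1)/6)² = 1.778
te_B = (2 + 4·5 + 14)/6 = 36/6 = 6; σ²_B = ((14−2)/6)² = 4.000
te_C = (11 + 4·13 + 21)/6 = 84/6 = 14; σ²_C = ((21−11)/6)² = 2.778
te_D = (1 + 4·2 + 9)/6 = 18/6 = 3; σ²_D = ((9−1)/6)² = 1.778
te_E = (5 + 4·6 + 13)/6 = 42/6 = 7; σ²_E = ((13−5)/6)² = 1.778

Forward pass:
ES_A = 0; EF_A = 3
ES_B = 0; EF_B = 6
ES_C = 3; EF_C = 3+14 = 17
ES_D = 6; EF_D = 6+3 = 9
ES_E = max(EF_B=6, EF_C=17, EF_D=9) = 17; EF_E = 17+7 = 24
Expected project duration μ = 24 days. Critical path: A → C → E.

Variance along critical path = 1.778 + 2.778 + 1.778 = 6.333; σ = 2.517 days.
D = μ + z·σ = 24 + 1.282·2.517 = 27.2 days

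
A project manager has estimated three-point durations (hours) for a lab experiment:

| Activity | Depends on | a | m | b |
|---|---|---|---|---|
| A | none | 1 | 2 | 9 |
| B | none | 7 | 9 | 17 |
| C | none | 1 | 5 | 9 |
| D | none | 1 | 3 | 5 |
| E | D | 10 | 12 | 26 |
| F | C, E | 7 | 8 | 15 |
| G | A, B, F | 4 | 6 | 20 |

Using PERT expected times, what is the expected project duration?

te_A = (1 + 4·2 + 9)/6 = 18/6 = 3
te_B = (7 + 4·9 + 17)/6 = 60/6 = 10
te_C = (1 + 4·5 + 9)/6 = 30/6 = 5
te_D = (1 + 4·3 + 5)/6 = 18/6 = 3
te_E = (10 + 4·12 + 26)/6 = 84/6 = 14
te_F = (7 + 4·8 + 15)/6 = 54/6 = 9
te_G = (4 + 4·6 + 20)/6 = 48/6 = 8

Forward pass:
ES_A = 0; EF_A = 3
ES_B = 0; EF_B = 10
ES_C = 0; EF_C = 5
ES_D = 0; EF_D = 3
ES_E = 3; EF_E = 3+14 = 17
ES_F = max(EF_C=5, EF_E=17) = 17; EF_F = 17+9 = 26
ES_G = max(EF_A=3, EF_B=10, EF_F=26) = 26; EF_G = 26+8 = 34
Expected project duration μ = 34 hours. Critical path: D → E → F → G.

34 hours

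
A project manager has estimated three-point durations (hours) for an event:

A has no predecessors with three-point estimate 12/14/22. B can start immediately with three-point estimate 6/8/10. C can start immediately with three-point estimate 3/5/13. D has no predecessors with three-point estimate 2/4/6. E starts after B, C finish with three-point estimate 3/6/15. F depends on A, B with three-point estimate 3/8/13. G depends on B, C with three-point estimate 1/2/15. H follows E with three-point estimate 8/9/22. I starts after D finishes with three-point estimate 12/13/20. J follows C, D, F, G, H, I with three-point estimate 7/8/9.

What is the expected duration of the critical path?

34 hours

te_A = (12 + 4·14 + 22)/6 = 90/6 = 15
te_B = (6 + 4·8 + 10)/6 = 48/6 = 8
te_C = (3 + 4·5 + 13)/6 = 36/6 = 6
te_D = (2 + 4·4 + 6)/6 = 24/6 = 4
te_E = (3 + 4·6 + 15)/6 = 42/6 = 7
te_F = (3 + 4·8 + 13)/6 = 48/6 = 8
te_G = (1 + 4·2 + 15)/6 = 24/6 = 4
te_H = (8 + 4·9 + 22)/6 = 66/6 = 11
te_I = (12 + 4·13 + 20)/6 = 84/6 = 14
te_J = (7 + 4·8 + 9)/6 = 48/6 = 8

Forward pass:
ES_A = 0; EF_A = 15
ES_B = 0; EF_B = 8
ES_C = 0; EF_C = 6
ES_D = 0; EF_D = 4
ES_E = max(EF_B=8, EF_C=6) = 8; EF_E = 8+7 = 15
ES_F = max(EF_A=15, EF_B=8) = 15; EF_F = 15+8 = 23
ES_G = max(EF_B=8, EF_C=6) = 8; EF_G = 8+4 = 12
ES_H = 15; EF_H = 15+11 = 26
ES_I = 4; EF_I = 4+14 = 18
ES_J = max(EF_C=6, EF_D=4, EF_F=23, EF_G=12, EF_H=26, EF_I=18) = 26; EF_J = 26+8 = 34
Expected project duration μ = 34 hours. Critical path: B → E → H → J.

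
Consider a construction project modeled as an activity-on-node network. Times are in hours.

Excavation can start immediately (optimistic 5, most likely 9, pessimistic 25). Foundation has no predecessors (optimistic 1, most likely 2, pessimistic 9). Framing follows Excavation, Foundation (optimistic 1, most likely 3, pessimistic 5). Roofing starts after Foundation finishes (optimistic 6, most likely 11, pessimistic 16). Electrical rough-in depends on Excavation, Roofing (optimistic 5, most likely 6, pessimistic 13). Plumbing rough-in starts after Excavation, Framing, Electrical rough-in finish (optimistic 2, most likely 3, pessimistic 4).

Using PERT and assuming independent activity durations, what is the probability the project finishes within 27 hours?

te_Excavation = (5 + 4·9 + 25)/6 = 66/6 = 11; σ²_Excavation = ((25−5)/6)² = 11.111
te_Foundation = (1 + 4·2 + 9)/6 = 18/6 = 3; σ²_Foundation = ((9−1)/6)² = 1.778
te_Framing = (1 + 4·3 + 5)/6 = 18/6 = 3; σ²_Framing = ((5−1)/6)² = 0.444
te_Roofing = (6 + 4·11 + 16)/6 = 66/6 = 11; σ²_Roofing = ((16−6)/6)² = 2.778
te_Electrical rough-in = (5 + 4·6 + 13)/6 = 42/6 = 7; σ²_Electrical rough-in = ((13−5)/6)² = 1.778
te_Plumbing rough-in = (2 + 4·3 + 4)/6 = 18/6 = 3; σ²_Plumbing rough-in = ((4−2)/6)² = 0.111

Forward pass:
ES_Excavation = 0; EF_Excavation = 11
ES_Foundation = 0; EF_Foundation = 3
ES_Framing = max(EF_Excavation=11, EF_Foundation=3) = 11; EF_Framing = 11+3 = 14
ES_Roofing = 3; EF_Roofing = 3+11 = 14
ES_Electrical rough-in = max(EF_Excavation=11, EF_Roofing=14) = 14; EF_Electrical rough-in = 14+7 = 21
ES_Plumbing rough-in = max(EF_Excavation=11, EF_Framing=14, EF_Electrical rough-in=21) = 21; EF_Plumbing rough-in = 21+3 = 24
Expected project duration μ = 24 hours. Critical path: Foundation → Roofing → Electrical rough-in → Plumbing rough-in.

Variance along critical path = 1.778 + 2.778 + 1.778 + 0.111 = 6.444; σ = √6.444 = 2.539 hours.
Z = (27 − 24) / 2.539 = 1.182
P(T ≤ 27) = Φ(1.182) ≈ 0.881

0.881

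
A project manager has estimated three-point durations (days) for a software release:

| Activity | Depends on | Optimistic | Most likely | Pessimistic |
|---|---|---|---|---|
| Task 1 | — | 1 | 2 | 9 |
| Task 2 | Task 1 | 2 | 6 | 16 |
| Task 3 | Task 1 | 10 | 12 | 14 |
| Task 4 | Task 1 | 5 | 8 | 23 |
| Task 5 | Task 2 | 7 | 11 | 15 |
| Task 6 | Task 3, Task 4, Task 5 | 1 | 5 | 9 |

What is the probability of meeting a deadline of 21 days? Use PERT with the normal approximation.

te_Task 1 = (1 + 4·2 + 9)/6 = 18/6 = 3; σ²_Task 1 = ((9−1)/6)² = 1.778
te_Task 2 = (2 + 4·6 + 16)/6 = 42/6 = 7; σ²_Task 2 = ((16−2)/6)² = 5.444
te_Task 3 = (10 + 4·12 + 14)/6 = 72/6 = 12; σ²_Task 3 = ((14−10)/6)² = 0.444
te_Task 4 = (5 + 4·8 + 23)/6 = 60/6 = 10; σ²_Task 4 = ((23−5)/6)² = 9.000
te_Task 5 = (7 + 4·11 + 15)/6 = 66/6 = 11; σ²_Task 5 = ((15−7)/6)² = 1.778
te_Task 6 = (1 + 4·5 + 9)/6 = 30/6 = 5; σ²_Task 6 = ((9−1)/6)² = 1.778

Forward pass:
ES_Task 1 = 0; EF_Task 1 = 3
ES_Task 2 = 3; EF_Task 2 = 3+7 = 10
ES_Task 3 = 3; EF_Task 3 = 3+12 = 15
ES_Task 4 = 3; EF_Task 4 = 3+10 = 13
ES_Task 5 = 10; EF_Task 5 = 10+11 = 21
ES_Task 6 = max(EF_Task 3=15, EF_Task 4=13, EF_Task 5=21) = 21; EF_Task 6 = 21+5 = 26
Expected project duration μ = 26 days. Critical path: Task 1 → Task 2 → Task 5 → Task 6.

Variance along critical path = 1.778 + 5.444 + 1.778 + 1.778 = 10.778; σ = √10.778 = 3.283 days.
Z = (21 − 26) / 3.283 = -1.523
P(T ≤ 21) = Φ(-1.523) ≈ 0.064

0.064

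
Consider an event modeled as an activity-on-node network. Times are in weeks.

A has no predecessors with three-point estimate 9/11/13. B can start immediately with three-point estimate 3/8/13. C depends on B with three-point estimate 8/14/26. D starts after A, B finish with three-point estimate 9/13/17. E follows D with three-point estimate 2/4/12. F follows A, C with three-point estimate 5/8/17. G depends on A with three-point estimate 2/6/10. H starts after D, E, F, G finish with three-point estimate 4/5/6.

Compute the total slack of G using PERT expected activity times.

15 weeks

te_A = (9 + 4·11 + 13)/6 = 66/6 = 11
te_B = (3 + 4·8 + 13)/6 = 48/6 = 8
te_C = (8 + 4·14 + 26)/6 = 90/6 = 15
te_D = (9 + 4·13 + 17)/6 = 78/6 = 13
te_E = (2 + 4·4 + 12)/6 = 30/6 = 5
te_F = (5 + 4·8 + 17)/6 = 54/6 = 9
te_G = (2 + 4·6 + 10)/6 = 36/6 = 6
te_H = (4 + 4·5 + 6)/6 = 30/6 = 5

Forward pass:
ES_A = 0; EF_A = 11
ES_B = 0; EF_B = 8
ES_C = 8; EF_C = 8+15 = 23
ES_D = max(EF_A=11, EF_B=8) = 11; EF_D = 11+13 = 24
ES_E = 24; EF_E = 24+5 = 29
ES_F = max(EF_A=11, EF_C=23) = 23; EF_F = 23+9 = 32
ES_G = 11; EF_G = 11+6 = 17
ES_H = max(EF_D=24, EF_E=29, EF_F=32, EF_G=17) = 32; EF_H = 32+5 = 37
Expected project duration μ = 37 weeks. Critical path: B → C → F → H.

Backward pass:
LF_H = 37; LS_H = 37−5 = 32
LF_G = LS_H = 32; LS_G = 32−6 = 26
LF_F = LS_H = 32; LS_F = 32−9 = 23
LF_E = LS_H = 32; LS_E = 32−5 = 27
LF_D = min(LS_E=27, LS_H=32) = 27; LS_D = 27−13 = 14
LF_C = LS_F = 23; LS_C = 23−15 = 8
LF_B = min(LS_C=8, LS_D=14) = 8; LS_B = 8−8 = 0
LF_A = min(LS_D=14, LS_F=23, LS_G=26) = 14; LS_A = 14−11 = 3
Slack_G = LS_G − ES_G = 26 − 11 = 15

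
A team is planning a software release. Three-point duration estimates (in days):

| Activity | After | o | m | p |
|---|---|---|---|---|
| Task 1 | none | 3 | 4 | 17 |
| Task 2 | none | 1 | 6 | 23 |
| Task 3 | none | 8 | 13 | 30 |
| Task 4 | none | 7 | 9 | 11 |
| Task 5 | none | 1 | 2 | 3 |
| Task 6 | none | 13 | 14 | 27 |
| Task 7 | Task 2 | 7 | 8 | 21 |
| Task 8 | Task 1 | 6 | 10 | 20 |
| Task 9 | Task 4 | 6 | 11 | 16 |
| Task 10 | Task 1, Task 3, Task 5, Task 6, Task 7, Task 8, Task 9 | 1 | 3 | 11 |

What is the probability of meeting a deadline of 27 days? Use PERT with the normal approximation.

te_Task 1 = (3 + 4·4 + 17)/6 = 36/6 = 6; σ²_Task 1 = ((17−3)/6)² = 5.444
te_Task 2 = (1 + 4·6 + 23)/6 = 48/6 = 8; σ²_Task 2 = ((23−1)/6)² = 13.444
te_Task 3 = (8 + 4·13 + 30)/6 = 90/6 = 15; σ²_Task 3 = ((30−8)/6)² = 13.444
te_Task 4 = (7 + 4·9 + 11)/6 = 54/6 = 9; σ²_Task 4 = ((11−7)/6)² = 0.444
te_Task 5 = (1 + 4·2 + 3)/6 = 12/6 = 2; σ²_Task 5 = ((3−1)/6)² = 0.111
te_Task 6 = (13 + 4·14 + 27)/6 = 96/6 = 16; σ²_Task 6 = ((27−13)/6)² = 5.444
te_Task 7 = (7 + 4·8 + 21)/6 = 60/6 = 10; σ²_Task 7 = ((21−7)/6)² = 5.444
te_Task 8 = (6 + 4·10 + 20)/6 = 66/6 = 11; σ²_Task 8 = ((20−6)/6)² = 5.444
te_Task 9 = (6 + 4·11 + 16)/6 = 66/6 = 11; σ²_Task 9 = ((16−6)/6)² = 2.778
te_Task 10 = (1 + 4·3 + 11)/6 = 24/6 = 4; σ²_Task 10 = ((11−1)/6)² = 2.778

Forward pass:
ES_Task 1 = 0; EF_Task 1 = 6
ES_Task 2 = 0; EF_Task 2 = 8
ES_Task 3 = 0; EF_Task 3 = 15
ES_Task 4 = 0; EF_Task 4 = 9
ES_Task 5 = 0; EF_Task 5 = 2
ES_Task 6 = 0; EF_Task 6 = 16
ES_Task 7 = 8; EF_Task 7 = 8+10 = 18
ES_Task 8 = 6; EF_Task 8 = 6+11 = 17
ES_Task 9 = 9; EF_Task 9 = 9+11 = 20
ES_Task 10 = max(EF_Task 1=6, EF_Task 3=15, EF_Task 5=2, EF_Task 6=16, EF_Task 7=18, EF_Task 8=17, EF_Task 9=20) = 20; EF_Task 10 = 20+4 = 24
Expected project duration μ = 24 days. Critical path: Task 4 → Task 9 → Task 10.

Variance along critical path = 0.444 + 2.778 + 2.778 = 6.000; σ = √6.000 = 2.449 days.
Z = (27 − 24) / 2.449 = 1.225
P(T ≤ 27) = Φ(1.225) ≈ 0.890

0.890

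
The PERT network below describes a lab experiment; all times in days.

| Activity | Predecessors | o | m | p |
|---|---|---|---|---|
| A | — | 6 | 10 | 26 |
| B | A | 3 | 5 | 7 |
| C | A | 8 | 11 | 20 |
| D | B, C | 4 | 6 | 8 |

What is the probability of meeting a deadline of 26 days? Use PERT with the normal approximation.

0.155

te_A = (6 + 4·10 + 26)/6 = 72/6 = 12; σ²_A = ((26−6)/6)² = 11.111
te_B = (3 + 4·5 + 7)/6 = 30/6 = 5; σ²_B = ((7−3)/6)² = 0.444
te_C = (8 + 4·11 + 20)/6 = 72/6 = 12; σ²_C = ((20−8)/6)² = 4.000
te_D = (4 + 4·6 + 8)/6 = 36/6 = 6; σ²_D = ((8−4)/6)² = 0.444

Forward pass:
ES_A = 0; EF_A = 12
ES_B = 12; EF_B = 12+5 = 17
ES_C = 12; EF_C = 12+12 = 24
ES_D = max(EF_B=17, EF_C=24) = 24; EF_D = 24+6 = 30
Expected project duration μ = 30 days. Critical path: A → C → D.

Variance along critical path = 11.111 + 4.000 + 0.444 = 15.556; σ = √15.556 = 3.944 days.
Z = (26 − 30) / 3.944 = -1.014
P(T ≤ 26) = Φ(-1.014) ≈ 0.155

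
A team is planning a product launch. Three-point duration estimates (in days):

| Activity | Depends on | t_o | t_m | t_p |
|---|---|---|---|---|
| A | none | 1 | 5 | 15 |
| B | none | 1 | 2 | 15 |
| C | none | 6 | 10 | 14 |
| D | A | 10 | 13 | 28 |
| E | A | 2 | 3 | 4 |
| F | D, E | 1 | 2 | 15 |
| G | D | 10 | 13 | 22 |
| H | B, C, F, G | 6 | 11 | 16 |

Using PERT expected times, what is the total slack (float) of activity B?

te_A = (1 + 4·5 + 15)/6 = 36/6 = 6
te_B = (1 + 4·2 + 15)/6 = 24/6 = 4
te_C = (6 + 4·10 + 14)/6 = 60/6 = 10
te_D = (10 + 4·13 + 28)/6 = 90/6 = 15
te_E = (2 + 4·3 + 4)/6 = 18/6 = 3
te_F = (1 + 4·2 + 15)/6 = 24/6 = 4
te_G = (10 + 4·13 + 22)/6 = 84/6 = 14
te_H = (6 + 4·11 + 16)/6 = 66/6 = 11

Forward pass:
ES_A = 0; EF_A = 6
ES_B = 0; EF_B = 4
ES_C = 0; EF_C = 10
ES_D = 6; EF_D = 6+15 = 21
ES_E = 6; EF_E = 6+3 = 9
ES_F = max(EF_D=21, EF_E=9) = 21; EF_F = 21+4 = 25
ES_G = 21; EF_G = 21+14 = 35
ES_H = max(EF_B=4, EF_C=10, EF_F=25, EF_G=35) = 35; EF_H = 35+11 = 46
Expected project duration μ = 46 days. Critical path: A → D → G → H.

Backward pass:
LF_H = 46; LS_H = 46−11 = 35
LF_G = LS_H = 35; LS_G = 35−14 = 21
LF_F = LS_H = 35; LS_F = 35−4 = 31
LF_E = LS_F = 31; LS_E = 31−3 = 28
LF_D = min(LS_F=31, LS_G=21) = 21; LS_D = 21−15 = 6
LF_C = LS_H = 35; LS_C = 35−10 = 25
LF_B = LS_H = 35; LS_B = 35−4 = 31
LF_A = min(LS_D=6, LS_E=28) = 6; LS_A = 6−6 = 0
Slack_B = LS_B − ES_B = 31 − 0 = 31

31 days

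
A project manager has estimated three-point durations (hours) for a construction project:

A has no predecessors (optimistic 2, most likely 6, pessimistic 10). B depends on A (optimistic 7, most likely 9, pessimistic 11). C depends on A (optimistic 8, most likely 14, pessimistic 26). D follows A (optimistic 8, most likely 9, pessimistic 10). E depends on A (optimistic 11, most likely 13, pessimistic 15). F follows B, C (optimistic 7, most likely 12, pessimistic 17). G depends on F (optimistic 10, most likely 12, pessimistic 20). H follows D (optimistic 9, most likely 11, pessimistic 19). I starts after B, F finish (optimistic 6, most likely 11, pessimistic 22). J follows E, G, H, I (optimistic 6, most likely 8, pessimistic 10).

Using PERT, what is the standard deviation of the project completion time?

4.10 hours

te_A = (2 + 4·6 + 10)/6 = 36/6 = 6; σ²_A = ((10−2)/6)² = 1.778
te_B = (7 + 4·9 + 11)/6 = 54/6 = 9; σ²_B = ((11−7)/6)² = 0.444
te_C = (8 + 4·14 + 26)/6 = 90/6 = 15; σ²_C = ((26−8)/6)² = 9.000
te_D = (8 + 4·9 + 10)/6 = 54/6 = 9; σ²_D = ((10−8)/6)² = 0.111
te_E = (11 + 4·13 + 15)/6 = 78/6 = 13; σ²_E = ((15−11)/6)² = 0.444
te_F = (7 + 4·12 + 17)/6 = 72/6 = 12; σ²_F = ((17−7)/6)² = 2.778
te_G = (10 + 4·12 + 20)/6 = 78/6 = 13; σ²_G = ((20−10)/6)² = 2.778
te_H = (9 + 4·11 + 19)/6 = 72/6 = 12; σ²_H = ((19−9)/6)² = 2.778
te_I = (6 + 4·11 + 22)/6 = 72/6 = 12; σ²_I = ((22−6)/6)² = 7.111
te_J = (6 + 4·8 + 10)/6 = 48/6 = 8; σ²_J = ((10−6)/6)² = 0.444

Forward pass:
ES_A = 0; EF_A = 6
ES_B = 6; EF_B = 6+9 = 15
ES_C = 6; EF_C = 6+15 = 21
ES_D = 6; EF_D = 6+9 = 15
ES_E = 6; EF_E = 6+13 = 19
ES_F = max(EF_B=15, EF_C=21) = 21; EF_F = 21+12 = 33
ES_G = 33; EF_G = 33+13 = 46
ES_H = 15; EF_H = 15+12 = 27
ES_I = max(EF_B=15, EF_F=33) = 33; EF_I = 33+12 = 45
ES_J = max(EF_E=19, EF_G=46, EF_H=27, EF_I=45) = 46; EF_J = 46+8 = 54
Expected project duration μ = 54 hours. Critical path: A → C → F → G → J.

Variance along critical path = 1.778 + 9.000 + 2.778 + 2.778 + 0.444 = 16.778
σ = √16.778 = 4.096 hours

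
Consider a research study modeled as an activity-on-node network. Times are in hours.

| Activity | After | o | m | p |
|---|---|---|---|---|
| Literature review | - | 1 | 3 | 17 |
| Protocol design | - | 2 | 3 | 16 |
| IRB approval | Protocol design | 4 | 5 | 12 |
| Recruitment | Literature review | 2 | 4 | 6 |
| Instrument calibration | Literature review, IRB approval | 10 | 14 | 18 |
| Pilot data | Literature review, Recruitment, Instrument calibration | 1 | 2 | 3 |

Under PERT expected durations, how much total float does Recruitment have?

16 hours

te_Literature review = (1 + 4·3 + 17)/6 = 30/6 = 5
te_Protocol design = (2 + 4·3 + 16)/6 = 30/6 = 5
te_IRB approval = (4 + 4·5 + 12)/6 = 36/6 = 6
te_Recruitment = (2 + 4·4 + 6)/6 = 24/6 = 4
te_Instrument calibration = (10 + 4·14 + 18)/6 = 84/6 = 14
te_Pilot data = (1 + 4·2 + 3)/6 = 12/6 = 2

Forward pass:
ES_Literature review = 0; EF_Literature review = 5
ES_Protocol design = 0; EF_Protocol design = 5
ES_IRB approval = 5; EF_IRB approval = 5+6 = 11
ES_Recruitment = 5; EF_Recruitment = 5+4 = 9
ES_Instrument calibration = max(EF_Literature review=5, EF_IRB approval=11) = 11; EF_Instrument calibration = 11+14 = 25
ES_Pilot data = max(EF_Literature review=5, EF_Recruitment=9, EF_Instrument calibration=25) = 25; EF_Pilot data = 25+2 = 27
Expected project duration μ = 27 hours. Critical path: Protocol design → IRB approval → Instrument calibration → Pilot data.

Backward pass:
LF_Pilot data = 27; LS_Pilot data = 27−2 = 25
LF_Instrument calibration = LS_Pilot data = 25; LS_Instrument calibration = 25−14 = 11
LF_Recruitment = LS_Pilot data = 25; LS_Recruitment = 25−4 = 21
LF_IRB approval = LS_Instrument calibration = 11; LS_IRB approval = 11−6 = 5
LF_Protocol design = LS_IRB approval = 5; LS_Protocol design = 5−5 = 0
LF_Literature review = min(LS_Recruitment=21, LS_Instrument calibration=11, LS_Pilot data=25) = 11; LS_Literature review = 11−5 = 6
Slack_Recruitment = LS_Recruitment − ES_Recruitment = 21 − 5 = 16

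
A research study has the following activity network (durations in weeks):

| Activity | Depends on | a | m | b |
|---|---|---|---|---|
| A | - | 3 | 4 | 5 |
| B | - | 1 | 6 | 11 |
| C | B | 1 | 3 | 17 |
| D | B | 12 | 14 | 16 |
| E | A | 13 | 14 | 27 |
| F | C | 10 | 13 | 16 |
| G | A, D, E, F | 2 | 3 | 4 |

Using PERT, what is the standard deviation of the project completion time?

3.32 weeks

te_A = (3 + 4·4 + 5)/6 = 24/6 = 4; σ²_A = ((5−3)/6)² = 0.111
te_B = (1 + 4·6 + 11)/6 = 36/6 = 6; σ²_B = ((11−1)/6)² = 2.778
te_C = (1 + 4·3 + 17)/6 = 30/6 = 5; σ²_C = ((17−1)/6)² = 7.111
te_D = (12 + 4·14 + 16)/6 = 84/6 = 14; σ²_D = ((16−12)/6)² = 0.444
te_E = (13 + 4·14 + 27)/6 = 96/6 = 16; σ²_E = ((27−13)/6)² = 5.444
te_F = (10 + 4·13 + 16)/6 = 78/6 = 13; σ²_F = ((16−10)/6)² = 1.000
te_G = (2 + 4·3 + 4)/6 = 18/6 = 3; σ²_G = ((4−2)/6)² = 0.111

Forward pass:
ES_A = 0; EF_A = 4
ES_B = 0; EF_B = 6
ES_C = 6; EF_C = 6+5 = 11
ES_D = 6; EF_D = 6+14 = 20
ES_E = 4; EF_E = 4+16 = 20
ES_F = 11; EF_F = 11+13 = 24
ES_G = max(EF_A=4, EF_D=20, EF_E=20, EF_F=24) = 24; EF_G = 24+3 = 27
Expected project duration μ = 27 weeks. Critical path: B → C → F → G.

Variance along critical path = 2.778 + 7.111 + 1.000 + 0.111 = 11.000
σ = √11.000 = 3.317 weeks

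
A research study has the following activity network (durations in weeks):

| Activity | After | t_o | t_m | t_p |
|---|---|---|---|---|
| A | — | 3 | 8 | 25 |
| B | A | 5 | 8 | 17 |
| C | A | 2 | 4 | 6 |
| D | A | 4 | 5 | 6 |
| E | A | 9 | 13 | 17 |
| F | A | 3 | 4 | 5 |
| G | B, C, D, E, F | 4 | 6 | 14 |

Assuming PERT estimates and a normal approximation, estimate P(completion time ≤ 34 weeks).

te_A = (3 + 4·8 + 25)/6 = 60/6 = 10; σ²_A = ((25−3)/6)² = 13.444
te_B = (5 + 4·8 + 17)/6 = 54/6 = 9; σ²_B = ((17−5)/6)² = 4.000
te_C = (2 + 4·4 + 6)/6 = 24/6 = 4; σ²_C = ((6−2)/6)² = 0.444
te_D = (4 + 4·5 + 6)/6 = 30/6 = 5; σ²_D = ((6−4)/6)² = 0.111
te_E = (9 + 4·13 + 17)/6 = 78/6 = 13; σ²_E = ((17−9)/6)² = 1.778
te_F = (3 + 4·4 + 5)/6 = 24/6 = 4; σ²_F = ((5−3)/6)² = 0.111
te_G = (4 + 4·6 + 14)/6 = 42/6 = 7; σ²_G = ((14−4)/6)² = 2.778

Forward pass:
ES_A = 0; EF_A = 10
ES_B = 10; EF_B = 10+9 = 19
ES_C = 10; EF_C = 10+4 = 14
ES_D = 10; EF_D = 10+5 = 15
ES_E = 10; EF_E = 10+13 = 23
ES_F = 10; EF_F = 10+4 = 14
ES_G = max(EF_B=19, EF_C=14, EF_D=15, EF_E=23, EF_F=14) = 23; EF_G = 23+7 = 30
Expected project duration μ = 30 weeks. Critical path: A → E → G.

Variance along critical path = 13.444 + 1.778 + 2.778 = 18.000; σ = √18.000 = 4.243 weeks.
Z = (34 − 30) / 4.243 = 0.943
P(T ≤ 34) = Φ(0.943) ≈ 0.827

0.827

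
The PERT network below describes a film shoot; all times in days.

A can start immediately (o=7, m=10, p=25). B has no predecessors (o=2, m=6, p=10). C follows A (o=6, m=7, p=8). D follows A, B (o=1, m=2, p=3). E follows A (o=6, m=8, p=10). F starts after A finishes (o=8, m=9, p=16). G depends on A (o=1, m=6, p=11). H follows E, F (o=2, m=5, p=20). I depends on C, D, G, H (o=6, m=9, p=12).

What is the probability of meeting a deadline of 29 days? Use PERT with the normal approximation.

te_A = (7 + 4·10 + 25)/6 = 72/6 = 12; σ²_A = ((25−7)/6)² = 9.000
te_B = (2 + 4·6 + 10)/6 = 36/6 = 6; σ²_B = ((10−2)/6)² = 1.778
te_C = (6 + 4·7 + 8)/6 = 42/6 = 7; σ²_C = ((8−6)/6)² = 0.111
te_D = (1 + 4·2 + 3)/6 = 12/6 = 2; σ²_D = ((3−1)/6)² = 0.111
te_E = (6 + 4·8 + 10)/6 = 48/6 = 8; σ²_E = ((10−6)/6)² = 0.444
te_F = (8 + 4·9 + 16)/6 = 60/6 = 10; σ²_F = ((16−8)/6)² = 1.778
te_G = (1 + 4·6 + 11)/6 = 36/6 = 6; σ²_G = ((11−1)/6)² = 2.778
te_H = (2 + 4·5 + 20)/6 = 42/6 = 7; σ²_H = ((20−2)/6)² = 9.000
te_I = (6 + 4·9 + 12)/6 = 54/6 = 9; σ²_I = ((12−6)/6)² = 1.000

Forward pass:
ES_A = 0; EF_A = 12
ES_B = 0; EF_B = 6
ES_C = 12; EF_C = 12+7 = 19
ES_D = max(EF_A=12, EF_B=6) = 12; EF_D = 12+2 = 14
ES_E = 12; EF_E = 12+8 = 20
ES_F = 12; EF_F = 12+10 = 22
ES_G = 12; EF_G = 12+6 = 18
ES_H = max(EF_E=20, EF_F=22) = 22; EF_H = 22+7 = 29
ES_I = max(EF_C=19, EF_D=14, EF_G=18, EF_H=29) = 29; EF_I = 29+9 = 38
Expected project duration μ = 38 days. Critical path: A → F → H → I.

Variance along critical path = 9.000 + 1.778 + 9.000 + 1.000 = 20.778; σ = √20.778 = 4.558 days.
Z = (29 − 38) / 4.558 = -1.974
P(T ≤ 29) = Φ(-1.974) ≈ 0.024

0.024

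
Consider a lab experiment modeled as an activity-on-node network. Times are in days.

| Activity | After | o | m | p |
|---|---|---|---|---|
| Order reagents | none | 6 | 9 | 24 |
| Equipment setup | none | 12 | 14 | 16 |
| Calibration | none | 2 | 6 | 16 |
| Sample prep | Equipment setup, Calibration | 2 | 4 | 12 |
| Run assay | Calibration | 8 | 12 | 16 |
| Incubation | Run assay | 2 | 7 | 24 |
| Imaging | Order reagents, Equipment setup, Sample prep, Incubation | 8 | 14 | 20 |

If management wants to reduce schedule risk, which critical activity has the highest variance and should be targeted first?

Incubation

te_Order reagents = (6 + 4·9 + 24)/6 = 66/6 = 11; σ²_Order reagents = ((24−6)/6)² = 9.000
te_Equipment setup = (12 + 4·14 + 16)/6 = 84/6 = 14; σ²_Equipment setup = ((16−12)/6)² = 0.444
te_Calibration = (2 + 4·6 + 16)/6 = 42/6 = 7; σ²_Calibration = ((16−2)/6)² = 5.444
te_Sample prep = (2 + 4·4 + 12)/6 = 30/6 = 5; σ²_Sample prep = ((12−2)/6)² = 2.778
te_Run assay = (8 + 4·12 + 16)/6 = 72/6 = 12; σ²_Run assay = ((16−8)/6)² = 1.778
te_Incubation = (2 + 4·7 + 24)/6 = 54/6 = 9; σ²_Incubation = ((24−2)/6)² = 13.444
te_Imaging = (8 + 4·14 + 20)/6 = 84/6 = 14; σ²_Imaging = ((20−8)/6)² = 4.000

Forward pass:
ES_Order reagents = 0; EF_Order reagents = 11
ES_Equipment setup = 0; EF_Equipment setup = 14
ES_Calibration = 0; EF_Calibration = 7
ES_Sample prep = max(EF_Equipment setup=14, EF_Calibration=7) = 14; EF_Sample prep = 14+5 = 19
ES_Run assay = 7; EF_Run assay = 7+12 = 19
ES_Incubation = 19; EF_Incubation = 19+9 = 28
ES_Imaging = max(EF_Order reagents=11, EF_Equipment setup=14, EF_Sample prep=19, EF_Incubation=28) = 28; EF_Imaging = 28+14 = 42
Expected project duration μ = 42 days. Critical path: Calibration → Run assay → Incubation → Imaging.

Variances on critical path: σ²_Calibration=5.444, σ²_Run assay=1.778, σ²_Incubation=13.444, σ²_Imaging=4.000.
Largest is σ²_Incubation = 13.444.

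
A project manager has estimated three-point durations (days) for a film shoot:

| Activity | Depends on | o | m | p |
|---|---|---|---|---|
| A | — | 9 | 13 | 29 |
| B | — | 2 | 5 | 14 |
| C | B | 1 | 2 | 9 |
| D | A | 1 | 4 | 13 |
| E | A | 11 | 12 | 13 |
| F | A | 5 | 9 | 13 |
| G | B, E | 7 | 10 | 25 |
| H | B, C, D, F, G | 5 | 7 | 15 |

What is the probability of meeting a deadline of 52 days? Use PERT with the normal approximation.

0.851

te_A = (9 + 4·13 + 29)/6 = 90/6 = 15; σ²_A = ((29−9)/6)² = 11.111
te_B = (2 + 4·5 + 14)/6 = 36/6 = 6; σ²_B = ((14−2)/6)² = 4.000
te_C = (1 + 4·2 + 9)/6 = 18/6 = 3; σ²_C = ((9−1)/6)² = 1.778
te_D = (1 + 4·4 + 13)/6 = 30/6 = 5; σ²_D = ((13−1)/6)² = 4.000
te_E = (11 + 4·12 + 13)/6 = 72/6 = 12; σ²_E = ((13−11)/6)² = 0.111
te_F = (5 + 4·9 + 13)/6 = 54/6 = 9; σ²_F = ((13−5)/6)² = 1.778
te_G = (7 + 4·10 + 25)/6 = 72/6 = 12; σ²_G = ((25−7)/6)² = 9.000
te_H = (5 + 4·7 + 15)/6 = 48/6 = 8; σ²_H = ((15−5)/6)² = 2.778

Forward pass:
ES_A = 0; EF_A = 15
ES_B = 0; EF_B = 6
ES_C = 6; EF_C = 6+3 = 9
ES_D = 15; EF_D = 15+5 = 20
ES_E = 15; EF_E = 15+12 = 27
ES_F = 15; EF_F = 15+9 = 24
ES_G = max(EF_B=6, EF_E=27) = 27; EF_G = 27+12 = 39
ES_H = max(EF_B=6, EF_C=9, EF_D=20, EF_F=24, EF_G=39) = 39; EF_H = 39+8 = 47
Expected project duration μ = 47 days. Critical path: A → E → G → H.

Variance along critical path = 11.111 + 0.111 + 9.000 + 2.778 = 23.000; σ = √23.000 = 4.796 days.
Z = (52 − 47) / 4.796 = 1.043
P(T ≤ 52) = Φ(1.043) ≈ 0.851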